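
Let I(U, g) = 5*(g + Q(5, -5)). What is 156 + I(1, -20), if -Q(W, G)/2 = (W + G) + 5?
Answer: 6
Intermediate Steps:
Q(W, G) = -10 - 2*G - 2*W (Q(W, G) = -2*((W + G) + 5) = -2*((G + W) + 5) = -2*(5 + G + W) = -10 - 2*G - 2*W)
I(U, g) = -50 + 5*g (I(U, g) = 5*(g + (-10 - 2*(-5) - 2*5)) = 5*(g + (-10 + 10 - 10)) = 5*(g - 10) = 5*(-10 + g) = -50 + 5*g)
156 + I(1, -20) = 156 + (-50 + 5*(-20)) = 156 + (-50 - 100) = 156 - 150 = 6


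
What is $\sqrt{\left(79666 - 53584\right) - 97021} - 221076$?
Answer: $-221076 + i \sqrt{70939} \approx -2.2108 \cdot 10^{5} + 266.34 i$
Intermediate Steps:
$\sqrt{\left(79666 - 53584\right) - 97021} - 221076 = \sqrt{26082 - 97021} - 221076 = \sqrt{-70939} - 221076 = i \sqrt{70939} - 221076 = -221076 + i \sqrt{70939}$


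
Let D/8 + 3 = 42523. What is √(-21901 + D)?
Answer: √318259 ≈ 564.14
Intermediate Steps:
D = 340160 (D = -24 + 8*42523 = -24 + 340184 = 340160)
√(-21901 + D) = √(-21901 + 340160) = √318259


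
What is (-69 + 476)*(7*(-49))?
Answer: -139601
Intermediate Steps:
(-69 + 476)*(7*(-49)) = 407*(-343) = -139601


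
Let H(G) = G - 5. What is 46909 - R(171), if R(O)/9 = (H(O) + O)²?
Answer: -975212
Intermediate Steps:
H(G) = -5 + G
R(O) = 9*(-5 + 2*O)² (R(O) = 9*((-5 + O) + O)² = 9*(-5 + 2*O)²)
46909 - R(171) = 46909 - 9*(-5 + 2*171)² = 46909 - 9*(-5 + 342)² = 46909 - 9*337² = 46909 - 9*113569 = 46909 - 1*1022121 = 46909 - 1022121 = -975212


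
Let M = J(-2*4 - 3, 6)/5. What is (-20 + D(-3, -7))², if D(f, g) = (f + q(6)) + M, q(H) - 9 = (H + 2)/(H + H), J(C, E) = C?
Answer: 54289/225 ≈ 241.28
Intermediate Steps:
M = -11/5 (M = (-2*4 - 3)/5 = (-8 - 3)*(⅕) = -11*⅕ = -11/5 ≈ -2.2000)
q(H) = 9 + (2 + H)/(2*H) (q(H) = 9 + (H + 2)/(H + H) = 9 + (2 + H)/((2*H)) = 9 + (2 + H)*(1/(2*H)) = 9 + (2 + H)/(2*H))
D(f, g) = 112/15 + f (D(f, g) = (f + (19/2 + 1/6)) - 11/5 = (f + (19/2 + ⅙)) - 11/5 = (f + 29/3) - 11/5 = (29/3 + f) - 11/5 = 112/15 + f)
(-20 + D(-3, -7))² = (-20 + (112/15 - 3))² = (-20 + 67/15)² = (-233/15)² = 54289/225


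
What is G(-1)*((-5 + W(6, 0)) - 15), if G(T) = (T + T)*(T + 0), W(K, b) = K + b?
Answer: -28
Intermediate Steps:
G(T) = 2*T**2 (G(T) = (2*T)*T = 2*T**2)
G(-1)*((-5 + W(6, 0)) - 15) = (2*(-1)**2)*((-5 + (6 + 0)) - 15) = (2*1)*((-5 + 6) - 15) = 2*(1 - 15) = 2*(-14) = -28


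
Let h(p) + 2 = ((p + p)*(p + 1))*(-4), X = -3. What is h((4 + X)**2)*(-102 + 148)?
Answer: -828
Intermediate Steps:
h(p) = -2 - 8*p*(1 + p) (h(p) = -2 + ((p + p)*(p + 1))*(-4) = -2 + ((2*p)*(1 + p))*(-4) = -2 + (2*p*(1 + p))*(-4) = -2 - 8*p*(1 + p))
h((4 + X)**2)*(-102 + 148) = (-2 - 8*(4 - 3)**2 - 8*(4 - 3)**4)*(-102 + 148) = (-2 - 8*1**2 - 8*(1**2)**2)*46 = (-2 - 8*1 - 8*1**2)*46 = (-2 - 8 - 8*1)*46 = (-2 - 8 - 8)*46 = -18*46 = -828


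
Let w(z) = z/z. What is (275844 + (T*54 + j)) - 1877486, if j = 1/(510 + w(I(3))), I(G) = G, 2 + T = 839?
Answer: -795342883/511 ≈ -1.5564e+6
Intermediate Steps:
T = 837 (T = -2 + 839 = 837)
w(z) = 1
j = 1/511 (j = 1/(510 + 1) = 1/511 ≈ 0.0019569)
(275844 + (T*54 + j)) - 1877486 = (275844 + (837*54 + 1/511)) - 1877486 = (275844 + (45198 + 1/511)) - 1877486 = (275844 + 23096179/511) - 1877486 = 164052463/511 - 1877486 = -795342883/511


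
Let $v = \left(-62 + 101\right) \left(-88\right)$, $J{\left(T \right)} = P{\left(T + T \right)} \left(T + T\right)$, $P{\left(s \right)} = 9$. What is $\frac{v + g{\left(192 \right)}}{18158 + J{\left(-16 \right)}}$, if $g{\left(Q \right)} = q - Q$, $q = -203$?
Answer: $- \frac{3827}{17870} \approx -0.21416$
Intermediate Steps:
$J{\left(T \right)} = 18 T$ ($J{\left(T \right)} = 9 \left(T + T\right) = 9 \cdot 2 T = 18 T$)
$g{\left(Q \right)} = -203 - Q$
$v = -3432$ ($v = 39 \left(-88\right) = -3432$)
$\frac{v + g{\left(192 \right)}}{18158 + J{\left(-16 \right)}} = \frac{-3432 - 395}{18158 + 18 \left(-16\right)} = \frac{-3432 - 395}{18158 - 288} = \frac{-3432 - 395}{17870} = \left(-3827\right) \frac{1}{17870} = - \frac{3827}{17870}$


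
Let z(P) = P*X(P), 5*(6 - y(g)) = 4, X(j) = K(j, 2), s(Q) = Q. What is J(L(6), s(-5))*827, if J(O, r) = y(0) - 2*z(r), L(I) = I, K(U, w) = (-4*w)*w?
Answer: -640098/5 ≈ -1.2802e+5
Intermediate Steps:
K(U, w) = -4*w²
X(j) = -16 (X(j) = -4*2² = -4*4 = -16)
y(g) = 26/5 (y(g) = 6 - ⅕*4 = 6 - ⅘ = 26/5)
z(P) = -16*P (z(P) = P*(-16) = -16*P)
J(O, r) = 26/5 + 32*r (J(O, r) = 26/5 - (-32)*r = 26/5 + 32*r)
J(L(6), s(-5))*827 = (26/5 + 32*(-5))*827 = (26/5 - 160)*827 = -774/5*827 = -640098/5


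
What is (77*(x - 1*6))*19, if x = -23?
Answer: -42427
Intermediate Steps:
(77*(x - 1*6))*19 = (77*(-23 - 1*6))*19 = (77*(-23 - 6))*19 = (77*(-29))*19 = -2233*19 = -42427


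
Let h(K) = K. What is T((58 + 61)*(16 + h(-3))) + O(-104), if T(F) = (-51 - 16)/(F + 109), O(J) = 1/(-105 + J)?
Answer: -15659/346104 ≈ -0.045244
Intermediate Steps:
T(F) = -67/(109 + F)
T((58 + 61)*(16 + h(-3))) + O(-104) = -67/(109 + (58 + 61)*(16 - 3)) + 1/(-105 - 104) = -67/(109 + 119*13) + 1/(-209) = -67/(109 + 1547) - 1/209 = -67/1656 - 1/209 = -15659/346104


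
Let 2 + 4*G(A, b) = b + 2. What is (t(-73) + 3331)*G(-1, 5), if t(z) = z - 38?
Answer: 4025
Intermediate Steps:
G(A, b) = b/4 (G(A, b) = -1/2 + (b + 2)/4 = -1/2 + (2 + b)/4 = -1/2 + (1/2 + b/4) = b/4)
t(z) = -38 + z
(t(-73) + 3331)*G(-1, 5) = ((-38 - 73) + 3331)*((1/4)*5) = (-111 + 3331)*(5/4) = 3220*(5/4) = 4025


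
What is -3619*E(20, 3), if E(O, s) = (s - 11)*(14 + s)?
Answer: 492184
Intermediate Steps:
E(O, s) = (-11 + s)*(14 + s)
-3619*E(20, 3) = -3619*(-154 + 3² + 3*3) = -3619*(-154 + 9 + 9) = -3619*(-136) = 492184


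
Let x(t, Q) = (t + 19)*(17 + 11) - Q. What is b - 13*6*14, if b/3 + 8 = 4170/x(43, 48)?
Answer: -935649/844 ≈ -1108.6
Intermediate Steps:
x(t, Q) = 532 - Q + 28*t (x(t, Q) = (19 + t)*28 - Q = (532 + 28*t) - Q = 532 - Q + 28*t)
b = -14001/844 (b = -24 + 3*(4170/(532 - 1*48 + 28*43)) = -24 + 3*(4170/(532 - 48 + 1204)) = -24 + 3*(4170/1688) = -24 + 3*(4170*(1/1688)) = -24 + 3*(2085/844) = -24 + 6255/844 = -14001/844 ≈ -16.589)
b - 13*6*14 = -14001/844 - 13*6*14 = -14001/844 - 78*14 = -14001/844 - 1092 = -935649/844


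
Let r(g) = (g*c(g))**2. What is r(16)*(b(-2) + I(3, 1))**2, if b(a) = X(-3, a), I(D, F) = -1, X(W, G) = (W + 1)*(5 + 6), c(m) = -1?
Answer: 135424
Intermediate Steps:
X(W, G) = 11 + 11*W (X(W, G) = (1 + W)*11 = 11 + 11*W)
b(a) = -22 (b(a) = 11 + 11*(-3) = 11 - 33 = -22)
r(g) = g**2 (r(g) = (g*(-1))**2 = (-g)**2 = g**2)
r(16)*(b(-2) + I(3, 1))**2 = 16**2*(-22 - 1)**2 = 256*(-23)**2 = 256*529 = 135424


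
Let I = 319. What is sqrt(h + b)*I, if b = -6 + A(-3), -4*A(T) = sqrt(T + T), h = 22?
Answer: 319*sqrt(64 - I*sqrt(6))/2 ≈ 1276.2 - 24.414*I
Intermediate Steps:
A(T) = -sqrt(2)*sqrt(T)/4 (A(T) = -sqrt(T + T)/4 = -sqrt(2)*sqrt(T)/4)
b = -6 - I*sqrt(6)/4 (b = -6 - sqrt(2)*sqrt(-3)/4 = -6 - sqrt(2)*I*sqrt(3)/4 = -6 - I*sqrt(6)/4 ≈ -6.0 - 0.61237*I)
sqrt(h + b)*I = sqrt(22 + (-6 - I*sqrt(6)/4))*319 = sqrt(16 - I*sqrt(6)/4)*319 = 319*sqrt(16 - I*sqrt(6)/4)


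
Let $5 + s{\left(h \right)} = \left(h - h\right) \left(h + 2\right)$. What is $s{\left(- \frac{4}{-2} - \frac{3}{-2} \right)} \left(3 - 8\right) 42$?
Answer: $1050$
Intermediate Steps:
$s{\left(h \right)} = -5$ ($s{\left(h \right)} = -5 + \left(h - h\right) \left(h + 2\right) = -5 + 0 \left(2 + h\right) = -5 + 0 = -5$)
$s{\left(- \frac{4}{-2} - \frac{3}{-2} \right)} \left(3 - 8\right) 42 = - 5 \left(3 - 8\right) 42 = \left(-5\right) \left(-5\right) 42 = 25 \cdot 42 = 1050$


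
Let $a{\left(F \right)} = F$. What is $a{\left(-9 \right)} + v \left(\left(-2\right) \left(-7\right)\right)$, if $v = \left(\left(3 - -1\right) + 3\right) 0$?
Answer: $-9$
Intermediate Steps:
$v = 0$ ($v = \left(\left(3 + 1\right) + 3\right) 0 = \left(4 + 3\right) 0 = 7 \cdot 0 = 0$)
$a{\left(-9 \right)} + v \left(\left(-2\right) \left(-7\right)\right) = -9 + 0 \left(\left(-2\right) \left(-7\right)\right) = -9 + 0 \cdot 14 = -9 + 0 = -9$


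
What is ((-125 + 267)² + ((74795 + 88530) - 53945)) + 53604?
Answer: 183148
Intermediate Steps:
((-125 + 267)² + ((74795 + 88530) - 53945)) + 53604 = (142² + (163325 - 53945)) + 53604 = (20164 + 109380) + 53604 = 129544 + 53604 = 183148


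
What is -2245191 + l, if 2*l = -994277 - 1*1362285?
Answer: -3423472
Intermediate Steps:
l = -1178281 (l = (-994277 - 1*1362285)/2 = (-994277 - 1362285)/2 = (½)*(-2356562) = -1178281)
-2245191 + l = -2245191 - 1178281 = -3423472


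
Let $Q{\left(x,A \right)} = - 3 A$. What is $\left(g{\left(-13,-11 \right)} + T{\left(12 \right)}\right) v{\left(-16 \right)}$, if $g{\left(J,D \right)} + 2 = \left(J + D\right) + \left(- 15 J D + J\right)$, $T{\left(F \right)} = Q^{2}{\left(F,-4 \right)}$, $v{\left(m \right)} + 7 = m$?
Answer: $46920$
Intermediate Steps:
$v{\left(m \right)} = -7 + m$
$T{\left(F \right)} = 144$ ($T{\left(F \right)} = \left(\left(-3\right) \left(-4\right)\right)^{2} = 12^{2} = 144$)
$g{\left(J,D \right)} = -2 + D + 2 J - 15 D J$ ($g{\left(J,D \right)} = -2 + \left(\left(J + D\right) + \left(- 15 J D + J\right)\right) = -2 - \left(- D - 2 J + 15 D J\right) = -2 + \left(D + 2 J - 15 D J\right) = -2 + D + 2 J - 15 D J$)
$\left(g{\left(-13,-11 \right)} + T{\left(12 \right)}\right) v{\left(-16 \right)} = \left(\left(-2 - 11 + 2 \left(-13\right) - \left(-165\right) \left(-13\right)\right) + 144\right) \left(-7 - 16\right) = \left(\left(-2 - 11 - 26 - 2145\right) + 144\right) \left(-23\right) = \left(-2184 + 144\right) \left(-23\right) = \left(-2040\right) \left(-23\right) = 46920$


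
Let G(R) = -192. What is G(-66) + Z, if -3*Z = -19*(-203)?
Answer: -4433/3 ≈ -1477.7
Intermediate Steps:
Z = -3857/3 (Z = -(-19)*(-203)/3 = -1/3*3857 = -3857/3 ≈ -1285.7)
G(-66) + Z = -192 - 3857/3 = -4433/3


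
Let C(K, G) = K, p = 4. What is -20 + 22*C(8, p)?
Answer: 156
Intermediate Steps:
-20 + 22*C(8, p) = -20 + 22*8 = -20 + 176 = 156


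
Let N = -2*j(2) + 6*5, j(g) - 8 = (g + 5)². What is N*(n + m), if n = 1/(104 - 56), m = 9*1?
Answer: -3031/4 ≈ -757.75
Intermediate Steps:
j(g) = 8 + (5 + g)² (j(g) = 8 + (g + 5)² = 8 + (5 + g)²)
N = -84 (N = -2*(8 + (5 + 2)²) + 6*5 = -2*(8 + 7²) + 30 = -2*(8 + 49) + 30 = -2*57 + 30 = -114 + 30 = -84)
m = 9
n = 1/48 ≈ 0.020833
N*(n + m) = -84*(1/48 + 9) = -84*433/48 = -3031/4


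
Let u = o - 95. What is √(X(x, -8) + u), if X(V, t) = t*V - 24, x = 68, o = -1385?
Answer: 32*I*√2 ≈ 45.255*I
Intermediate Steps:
X(V, t) = -24 + V*t (X(V, t) = V*t - 24 = -24 + V*t)
u = -1480 (u = -1385 - 95 = -1480)
√(X(x, -8) + u) = √((-24 + 68*(-8)) - 1480) = √((-24 - 544) - 1480) = √(-568 - 1480) = √(-2048) = 32*I*√2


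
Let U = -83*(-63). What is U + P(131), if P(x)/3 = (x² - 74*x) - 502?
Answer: 26124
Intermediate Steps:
P(x) = -1506 - 222*x + 3*x² (P(x) = 3*((x² - 74*x) - 502) = 3*(-502 + x² - 74*x) = -1506 - 222*x + 3*x²)
U = 5229
U + P(131) = 5229 + (-1506 - 222*131 + 3*131²) = 5229 + (-1506 - 29082 + 3*17161) = 5229 + (-1506 - 29082 + 51483) = 5229 + 20895 = 26124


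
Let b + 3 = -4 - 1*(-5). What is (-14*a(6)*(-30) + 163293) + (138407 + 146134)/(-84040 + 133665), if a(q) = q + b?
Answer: 8187069666/49625 ≈ 1.6498e+5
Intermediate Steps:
b = -2 (b = -3 + (-4 - 1*(-5)) = -3 + (-4 + 5) = -3 + 1 = -2)
a(q) = -2 + q (a(q) = q - 2 = -2 + q)
(-14*a(6)*(-30) + 163293) + (138407 + 146134)/(-84040 + 133665) = (-14*(-2 + 6)*(-30) + 163293) + (138407 + 146134)/(-84040 + 133665) = (-14*4*(-30) + 163293) + 284541/49625 = (-56*(-30) + 163293) + 284541*(1/49625) = (1680 + 163293) + 284541/49625 = 164973 + 284541/49625 = 8187069666/49625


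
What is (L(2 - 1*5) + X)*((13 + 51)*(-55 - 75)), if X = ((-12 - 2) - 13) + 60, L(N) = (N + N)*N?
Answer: -424320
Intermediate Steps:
L(N) = 2*N² (L(N) = (2*N)*N = 2*N²)
X = 33 (X = (-14 - 13) + 60 = -27 + 60 = 33)
(L(2 - 1*5) + X)*((13 + 51)*(-55 - 75)) = (2*(2 - 1*5)² + 33)*((13 + 51)*(-55 - 75)) = (2*(2 - 5)² + 33)*(64*(-130)) = (2*(-3)² + 33)*(-8320) = (2*9 + 33)*(-8320) = (18 + 33)*(-8320) = 51*(-8320) = -424320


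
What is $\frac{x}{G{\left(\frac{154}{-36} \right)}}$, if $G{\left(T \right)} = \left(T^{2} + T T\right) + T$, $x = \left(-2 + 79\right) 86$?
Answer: $\frac{3483}{17} \approx 204.88$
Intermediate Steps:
$x = 6622$ ($x = 77 \cdot 86 = 6622$)
$G{\left(T \right)} = T + 2 T^{2}$ ($G{\left(T \right)} = \left(T^{2} + T^{2}\right) + T = 2 T^{2} + T = T + 2 T^{2}$)
$\frac{x}{G{\left(\frac{154}{-36} \right)}} = \frac{6622}{\frac{154}{-36} \left(1 + 2 \frac{154}{-36}\right)} = \frac{6622}{154 \left(- \frac{1}{36}\right) \left(1 + 2 \cdot 154 \left(- \frac{1}{36}\right)\right)} = \frac{6622}{\left(- \frac{77}{18}\right) \left(1 + 2 \left(- \frac{77}{18}\right)\right)} = \frac{6622}{\left(- \frac{77}{18}\right) \left(1 - \frac{77}{9}\right)} = \frac{6622}{\left(- \frac{77}{18}\right) \left(- \frac{68}{9}\right)} = \frac{6622}{\frac{2618}{81}} = 6622 \cdot \frac{81}{2618} = \frac{3483}{17}$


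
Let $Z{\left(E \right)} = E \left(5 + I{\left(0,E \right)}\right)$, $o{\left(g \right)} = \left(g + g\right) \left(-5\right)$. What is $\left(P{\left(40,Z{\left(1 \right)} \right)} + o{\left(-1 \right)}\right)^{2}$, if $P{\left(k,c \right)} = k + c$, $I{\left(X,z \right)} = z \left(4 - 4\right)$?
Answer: $3025$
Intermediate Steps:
$I{\left(X,z \right)} = 0$ ($I{\left(X,z \right)} = z 0 = 0$)
$o{\left(g \right)} = - 10 g$ ($o{\left(g \right)} = 2 g \left(-5\right) = - 10 g$)
$Z{\left(E \right)} = 5 E$ ($Z{\left(E \right)} = E \left(5 + 0\right) = E 5 = 5 E$)
$P{\left(k,c \right)} = c + k$
$\left(P{\left(40,Z{\left(1 \right)} \right)} + o{\left(-1 \right)}\right)^{2} = \left(\left(5 \cdot 1 + 40\right) - -10\right)^{2} = \left(\left(5 + 40\right) + 10\right)^{2} = \left(45 + 10\right)^{2} = 55^{2} = 3025$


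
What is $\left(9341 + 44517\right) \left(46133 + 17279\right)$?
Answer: $3415243496$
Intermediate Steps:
$\left(9341 + 44517\right) \left(46133 + 17279\right) = 53858 \cdot 63412 = 3415243496$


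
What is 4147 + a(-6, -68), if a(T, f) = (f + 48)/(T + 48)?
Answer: 87077/21 ≈ 4146.5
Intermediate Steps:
a(T, f) = (48 + f)/(48 + T)
4147 + a(-6, -68) = 4147 + (48 - 68)/(48 - 6) = 4147 - 20/42 = 4147 + (1/42)*(-20) = 4147 - 10/21 = 87077/21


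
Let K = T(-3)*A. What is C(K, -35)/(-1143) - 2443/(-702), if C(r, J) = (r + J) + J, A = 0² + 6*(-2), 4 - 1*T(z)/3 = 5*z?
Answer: 369073/89154 ≈ 4.1397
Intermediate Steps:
T(z) = 12 - 15*z
A = -12 (A = 0 - 12 = -12)
K = -684 (K = (12 - 15*(-3))*(-12) = (12 + 45)*(-12) = 57*(-12) = -684)
C(r, J) = r + 2*J (C(r, J) = (J + r) + J = r + 2*J)
C(K, -35)/(-1143) - 2443/(-702) = (-684 + 2*(-35))/(-1143) - 2443/(-702) = (-684 - 70)*(-1/1143) - 2443*(-1/702) = -754*(-1/1143) + 2443/702 = 754/1143 + 2443/702 = 369073/89154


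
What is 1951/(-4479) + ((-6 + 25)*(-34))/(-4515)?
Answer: -657259/2246965 ≈ -0.29251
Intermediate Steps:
1951/(-4479) + ((-6 + 25)*(-34))/(-4515) = 1951*(-1/4479) + (19*(-34))*(-1/4515) = -1951/4479 - 646*(-1/4515) = -1951/4479 + 646/4515 = -657259/2246965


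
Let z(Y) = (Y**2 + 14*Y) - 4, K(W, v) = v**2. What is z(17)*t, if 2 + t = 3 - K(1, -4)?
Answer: -7845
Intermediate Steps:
z(Y) = -4 + Y**2 + 14*Y
t = -15 (t = -2 + (3 - 1*(-4)**2) = -2 + (3 - 1*16) = -2 + (3 - 16) = -2 - 13 = -15)
z(17)*t = (-4 + 17**2 + 14*17)*(-15) = (-4 + 289 + 238)*(-15) = 523*(-15) = -7845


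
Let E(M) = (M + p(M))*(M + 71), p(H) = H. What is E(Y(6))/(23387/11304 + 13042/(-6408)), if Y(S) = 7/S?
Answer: 169408652/33849 ≈ 5004.8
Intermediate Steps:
E(M) = 2*M*(71 + M) (E(M) = (M + M)*(M + 71) = (2*M)*(71 + M) = 2*M*(71 + M))
E(Y(6))/(23387/11304 + 13042/(-6408)) = (2*(7/6)*(71 + 7/6))/(23387/11304 + 13042/(-6408)) = (2*(7*(⅙))*(71 + 7*(⅙)))/(23387*(1/11304) + 13042*(-1/6408)) = (2*(7/6)*(71 + 7/6))/(23387/11304 - 6521/3204) = (2*(7/6)*(433/6))/(3761/111784) = (3031/18)*(111784/3761) = 169408652/33849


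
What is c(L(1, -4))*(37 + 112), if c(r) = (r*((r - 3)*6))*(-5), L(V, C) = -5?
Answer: -178800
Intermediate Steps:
c(r) = -5*r*(-18 + 6*r) (c(r) = (r*((-3 + r)*6))*(-5) = (r*(-18 + 6*r))*(-5) = -5*r*(-18 + 6*r))
c(L(1, -4))*(37 + 112) = (30*(-5)*(3 - 1*(-5)))*(37 + 112) = (30*(-5)*(3 + 5))*149 = (30*(-5)*8)*149 = -1200*149 = -178800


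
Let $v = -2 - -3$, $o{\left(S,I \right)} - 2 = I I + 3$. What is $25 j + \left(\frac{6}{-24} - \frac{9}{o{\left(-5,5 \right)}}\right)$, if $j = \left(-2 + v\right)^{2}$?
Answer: $\frac{489}{20} \approx 24.45$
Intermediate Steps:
$o{\left(S,I \right)} = 5 + I^{2}$ ($o{\left(S,I \right)} = 2 + \left(I I + 3\right) = 2 + \left(I^{2} + 3\right) = 2 + \left(3 + I^{2}\right) = 5 + I^{2}$)
$v = 1$ ($v = -2 + 3 = 1$)
$j = 1$ ($j = \left(-2 + 1\right)^{2} = \left(-1\right)^{2} = 1$)
$25 j + \left(\frac{6}{-24} - \frac{9}{o{\left(-5,5 \right)}}\right) = 25 \cdot 1 + \left(\frac{6}{-24} - \frac{9}{5 + 5^{2}}\right) = 25 + \left(6 \left(- \frac{1}{24}\right) - \frac{9}{5 + 25}\right) = 25 - \left(\frac{1}{4} + \frac{9}{30}\right) = 25 - \frac{11}{20} = \frac{489}{20}$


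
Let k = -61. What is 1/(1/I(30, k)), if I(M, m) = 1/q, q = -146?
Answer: -1/146 ≈ -0.0068493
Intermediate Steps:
I(M, m) = -1/146 (I(M, m) = 1/(-146) = -1/146)
1/(1/I(30, k)) = 1/(1/(-1/146)) = 1/(-146) = -1/146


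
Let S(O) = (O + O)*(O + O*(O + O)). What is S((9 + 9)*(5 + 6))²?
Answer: 968950889856576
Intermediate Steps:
S(O) = 2*O*(O + 2*O²) (S(O) = (2*O)*(O + O*(2*O)) = (2*O)*(O + 2*O²) = 2*O*(O + 2*O²))
S((9 + 9)*(5 + 6))² = (((9 + 9)*(5 + 6))²*(2 + 4*((9 + 9)*(5 + 6))))² = ((18*11)²*(2 + 4*(18*11)))² = (198²*(2 + 4*198))² = (39204*(2 + 792))² = (39204*794)² = 31127976² = 968950889856576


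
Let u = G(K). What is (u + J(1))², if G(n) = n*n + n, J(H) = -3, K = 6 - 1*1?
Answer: 729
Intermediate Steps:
K = 5 (K = 6 - 1 = 5)
G(n) = n + n² (G(n) = n² + n = n + n²)
u = 30 (u = 5*(1 + 5) = 5*6 = 30)
(u + J(1))² = (30 - 3)² = 27² = 729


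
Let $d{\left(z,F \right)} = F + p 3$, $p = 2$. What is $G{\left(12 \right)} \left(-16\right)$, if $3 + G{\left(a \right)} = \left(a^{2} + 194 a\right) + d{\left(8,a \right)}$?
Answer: $-39792$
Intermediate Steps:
$d{\left(z,F \right)} = 6 + F$ ($d{\left(z,F \right)} = F + 2 \cdot 3 = F + 6 = 6 + F$)
$G{\left(a \right)} = 3 + a^{2} + 195 a$ ($G{\left(a \right)} = -3 + \left(\left(a^{2} + 194 a\right) + \left(6 + a\right)\right) = -3 + \left(6 + a^{2} + 195 a\right) = 3 + a^{2} + 195 a$)
$G{\left(12 \right)} \left(-16\right) = \left(3 + 12^{2} + 195 \cdot 12\right) \left(-16\right) = \left(3 + 144 + 2340\right) \left(-16\right) = 2487 \left(-16\right) = -39792$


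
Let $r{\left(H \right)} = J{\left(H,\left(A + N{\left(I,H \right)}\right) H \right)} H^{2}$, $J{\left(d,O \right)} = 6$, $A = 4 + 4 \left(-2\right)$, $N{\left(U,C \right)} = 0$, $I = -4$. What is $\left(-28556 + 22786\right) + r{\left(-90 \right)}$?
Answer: $42830$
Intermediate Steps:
$A = -4$ ($A = 4 - 8 = -4$)
$r{\left(H \right)} = 6 H^{2}$
$\left(-28556 + 22786\right) + r{\left(-90 \right)} = \left(-28556 + 22786\right) + 6 \left(-90\right)^{2} = -5770 + 6 \cdot 8100 = -5770 + 48600 = 42830$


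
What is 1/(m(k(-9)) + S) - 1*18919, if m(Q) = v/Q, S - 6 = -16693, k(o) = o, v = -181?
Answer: -2837887847/150002 ≈ -18919.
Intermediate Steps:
S = -16687 (S = 6 - 16693 = -16687)
m(Q) = -181/Q
1/(m(k(-9)) + S) - 1*18919 = 1/(-181/(-9) - 16687) - 1*18919 = 1/(-181*(-⅑) - 16687) - 18919 = 1/(181/9 - 16687) - 18919 = 1/(-150002/9) - 18919 = -9/150002 - 18919 = -2837887847/150002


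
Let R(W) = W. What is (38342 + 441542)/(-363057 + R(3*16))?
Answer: -479884/363009 ≈ -1.3220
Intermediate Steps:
(38342 + 441542)/(-363057 + R(3*16)) = (38342 + 441542)/(-363057 + 3*16) = 479884/(-363057 + 48) = 479884/(-363009) = 479884*(-1/363009) = -479884/363009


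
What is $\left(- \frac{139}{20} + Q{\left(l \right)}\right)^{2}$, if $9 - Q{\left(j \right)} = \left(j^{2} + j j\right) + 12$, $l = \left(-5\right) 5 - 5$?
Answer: $\frac{1310367601}{400} \approx 3.2759 \cdot 10^{6}$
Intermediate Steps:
$l = -30$ ($l = -25 - 5 = -30$)
$Q{\left(j \right)} = -3 - 2 j^{2}$ ($Q{\left(j \right)} = 9 - \left(\left(j^{2} + j j\right) + 12\right) = 9 - \left(\left(j^{2} + j^{2}\right) + 12\right) = 9 - \left(2 j^{2} + 12\right) = 9 - \left(12 + 2 j^{2}\right) = -3 - 2 j^{2}$)
$\left(- \frac{139}{20} + Q{\left(l \right)}\right)^{2} = \left(- \frac{139}{20} - \left(3 + 2 \left(-30\right)^{2}\right)\right)^{2} = \left(\left(-139\right) \frac{1}{20} - 1803\right)^{2} = \left(- \frac{139}{20} - 1803\right)^{2} = \left(- \frac{36199}{20}\right)^{2} = \frac{1310367601}{400}$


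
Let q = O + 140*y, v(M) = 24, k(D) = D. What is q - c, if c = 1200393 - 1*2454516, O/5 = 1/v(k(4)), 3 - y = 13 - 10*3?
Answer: 30166157/24 ≈ 1.2569e+6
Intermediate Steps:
y = 20 (y = 3 - (13 - 10*3) = 3 - (13 - 30) = 3 - 1*(-17) = 3 + 17 = 20)
O = 5/24 ≈ 0.20833
c = -1254123 (c = 1200393 - 2454516 = -1254123)
q = 67205/24 (q = 5/24 + 140*20 = 5/24 + 2800 = 67205/24 ≈ 2800.2)
q - c = 67205/24 - 1*(-1254123) = 67205/24 + 1254123 = 30166157/24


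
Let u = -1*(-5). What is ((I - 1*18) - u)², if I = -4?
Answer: 729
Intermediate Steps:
u = 5
((I - 1*18) - u)² = ((-4 - 1*18) - 1*5)² = ((-4 - 18) - 5)² = (-22 - 5)² = (-27)² = 729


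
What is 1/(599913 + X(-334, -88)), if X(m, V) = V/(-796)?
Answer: 199/119382709 ≈ 1.6669e-6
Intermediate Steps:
X(m, V) = -V/796 (X(m, V) = V*(-1/796) = -V/796)
1/(599913 + X(-334, -88)) = 1/(599913 - 1/796*(-88)) = 1/(599913 + 22/199) = 1/(119382709/199) = 199/119382709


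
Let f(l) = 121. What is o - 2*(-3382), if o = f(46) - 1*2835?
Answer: 4050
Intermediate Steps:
o = -2714 (o = 121 - 1*2835 = 121 - 2835 = -2714)
o - 2*(-3382) = -2714 - 2*(-3382) = -2714 - 1*(-6764) = -2714 + 6764 = 4050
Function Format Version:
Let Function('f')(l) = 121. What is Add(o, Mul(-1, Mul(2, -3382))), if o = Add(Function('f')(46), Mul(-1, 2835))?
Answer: 4050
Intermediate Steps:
o = -2714 (o = Add(121, Mul(-1, 2835)) = Add(121, -2835) = -2714)
Add(o, Mul(-1, Mul(2, -3382))) = Add(-2714, Mul(-1, Mul(2, -3382))) = Add(-2714, Mul(-1, -6764)) = Add(-2714, 6764) = 4050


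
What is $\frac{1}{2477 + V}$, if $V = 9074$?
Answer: $\frac{1}{11551} \approx 8.6573 \cdot 10^{-5}$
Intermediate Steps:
$\frac{1}{2477 + V} = \frac{1}{2477 + 9074} = \frac{1}{11551}$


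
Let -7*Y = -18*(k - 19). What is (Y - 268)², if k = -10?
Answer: 5750404/49 ≈ 1.1736e+5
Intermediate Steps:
Y = -522/7 (Y = -(-18)*(-10 - 19)/7 = -(-18)*(-29)/7 = -⅐*522 = -522/7 ≈ -74.571)
(Y - 268)² = (-522/7 - 268)² = (-2398/7)² = 5750404/49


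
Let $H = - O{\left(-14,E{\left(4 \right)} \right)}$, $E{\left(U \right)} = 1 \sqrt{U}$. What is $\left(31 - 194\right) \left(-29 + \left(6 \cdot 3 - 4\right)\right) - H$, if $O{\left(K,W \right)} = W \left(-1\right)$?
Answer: $2443$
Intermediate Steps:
$E{\left(U \right)} = \sqrt{U}$
$O{\left(K,W \right)} = - W$
$H = 2$ ($H = - \left(-1\right) \sqrt{4} = - \left(-1\right) 2 = \left(-1\right) \left(-2\right) = 2$)
$\left(31 - 194\right) \left(-29 + \left(6 \cdot 3 - 4\right)\right) - H = \left(31 - 194\right) \left(-29 + \left(6 \cdot 3 - 4\right)\right) - 2 = - 163 \left(-29 + \left(18 - 4\right)\right) - 2 = - 163 \left(-29 + 14\right) - 2 = \left(-163\right) \left(-15\right) - 2 = 2445 - 2 = 2443$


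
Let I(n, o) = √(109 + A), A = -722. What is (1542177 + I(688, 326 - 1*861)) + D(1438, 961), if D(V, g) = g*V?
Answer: 2924095 + I*√613 ≈ 2.9241e+6 + 24.759*I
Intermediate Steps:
D(V, g) = V*g
I(n, o) = I*√613 (I(n, o) = √(109 - 722) = √(-613) = I*√613)
(1542177 + I(688, 326 - 1*861)) + D(1438, 961) = (1542177 + I*√613) + 1438*961 = (1542177 + I*√613) + 1381918 = 2924095 + I*√613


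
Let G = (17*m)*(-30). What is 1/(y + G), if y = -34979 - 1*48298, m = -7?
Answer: -1/79707 ≈ -1.2546e-5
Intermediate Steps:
G = 3570 (G = (17*(-7))*(-30) = -119*(-30) = 3570)
y = -83277 (y = -34979 - 48298 = -83277)
1/(y + G) = 1/(-83277 + 3570) = 1/(-79707) = -1/79707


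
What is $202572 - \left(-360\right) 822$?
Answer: $498492$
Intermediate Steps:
$202572 - \left(-360\right) 822 = 202572 - -295920 = 202572 + 295920 = 498492$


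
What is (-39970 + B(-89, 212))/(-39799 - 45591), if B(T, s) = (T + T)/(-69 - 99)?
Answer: 3357391/7172760 ≈ 0.46808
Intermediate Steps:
B(T, s) = -T/84 (B(T, s) = (2*T)/(-168) = (2*T)*(-1/168) = -T/84)
(-39970 + B(-89, 212))/(-39799 - 45591) = (-39970 - 1/84*(-89))/(-39799 - 45591) = (-39970 + 89/84)/(-85390) = -3357391/84*(-1/85390) = 3357391/7172760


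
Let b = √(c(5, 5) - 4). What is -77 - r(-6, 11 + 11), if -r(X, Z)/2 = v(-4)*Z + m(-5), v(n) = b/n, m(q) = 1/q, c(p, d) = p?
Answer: -442/5 ≈ -88.400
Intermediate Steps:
m(q) = 1/q
b = 1 (b = √(5 - 4) = √1 = 1)
v(n) = 1/n
r(X, Z) = ⅖ + Z/2 (r(X, Z) = -2*(Z/(-4) + 1/(-5)) = -2*(-Z/4 - ⅕) = -2*(-⅕ - Z/4) = ⅖ + Z/2)
-77 - r(-6, 11 + 11) = -77 - (⅖ + (11 + 11)/2) = -77 - (⅖ + (½)*22) = -77 - (⅖ + 11) = -77 - 1*57/5 = -77 - 57/5 = -442/5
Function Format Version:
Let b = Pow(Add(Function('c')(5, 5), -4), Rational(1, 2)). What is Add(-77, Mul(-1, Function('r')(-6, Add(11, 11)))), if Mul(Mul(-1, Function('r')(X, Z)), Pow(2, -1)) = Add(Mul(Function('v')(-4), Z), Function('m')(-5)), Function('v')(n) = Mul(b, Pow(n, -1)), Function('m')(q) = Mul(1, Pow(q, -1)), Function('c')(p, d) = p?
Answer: Rational(-442, 5) ≈ -88.400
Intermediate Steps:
Function('m')(q) = Pow(q, -1)
b = 1 (b = Pow(Add(5, -4), Rational(1, 2)) = Pow(1, Rational(1, 2)) = 1)
Function('v')(n) = Pow(n, -1) (Function('v')(n) = Mul(1, Pow(n, -1)) = Pow(n, -1))
Function('r')(X, Z) = Add(Rational(2, 5), Mul(Rational(1, 2), Z)) (Function('r')(X, Z) = Mul(-2, Add(Mul(Pow(-4, -1), Z), Pow(-5, -1))) = Mul(-2, Add(Mul(Rational(-1, 4), Z), Rational(-1, 5))) = Mul(-2, Add(Rational(-1, 5), Mul(Rational(-1, 4), Z))) = Add(Rational(2, 5), Mul(Rational(1, 2), Z)))
Add(-77, Mul(-1, Function('r')(-6, Add(11, 11)))) = Add(-77, Mul(-1, Add(Rational(2, 5), Mul(Rational(1, 2), Add(11, 11))))) = Add(-77, Mul(-1, Add(Rational(2, 5), Mul(Rational(1, 2), 22)))) = Add(-77, Mul(-1, Add(Rational(2, 5), 11))) = Add(-77, Mul(-1, Rational(57, 5))) = Add(-77, Rational(-57, 5)) = Rational(-442, 5)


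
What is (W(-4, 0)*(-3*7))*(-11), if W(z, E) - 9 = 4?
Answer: 3003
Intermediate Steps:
W(z, E) = 13 (W(z, E) = 9 + 4 = 13)
(W(-4, 0)*(-3*7))*(-11) = (13*(-3*7))*(-11) = (13*(-21))*(-11) = -273*(-11) = 3003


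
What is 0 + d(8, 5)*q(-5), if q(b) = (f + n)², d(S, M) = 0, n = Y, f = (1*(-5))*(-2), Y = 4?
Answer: 0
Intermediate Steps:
f = 10 (f = -5*(-2) = 10)
n = 4
q(b) = 196 (q(b) = (10 + 4)² = 14² = 196)
0 + d(8, 5)*q(-5) = 0 + 0*196 = 0 + 0 = 0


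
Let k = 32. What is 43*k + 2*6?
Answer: 1388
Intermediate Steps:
43*k + 2*6 = 43*32 + 2*6 = 1376 + 12 = 1388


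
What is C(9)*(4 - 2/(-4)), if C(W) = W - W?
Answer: 0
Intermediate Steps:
C(W) = 0
C(9)*(4 - 2/(-4)) = 0*(4 - 2/(-4)) = 0*(4 - 2*(-1/4)) = 0*(4 + 1/2) = 0*(9/2) = 0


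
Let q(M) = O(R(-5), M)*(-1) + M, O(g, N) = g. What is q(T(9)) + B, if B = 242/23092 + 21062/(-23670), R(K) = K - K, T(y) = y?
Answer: 1109663299/136646910 ≈ 8.1207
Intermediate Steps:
R(K) = 0
B = -120158891/136646910 (B = 242*(1/23092) + 21062*(-1/23670) = 121/11546 - 10531/11835 = -120158891/136646910 ≈ -0.87934)
q(M) = M (q(M) = 0*(-1) + M = 0 + M = M)
q(T(9)) + B = 9 - 120158891/136646910 = 1109663299/136646910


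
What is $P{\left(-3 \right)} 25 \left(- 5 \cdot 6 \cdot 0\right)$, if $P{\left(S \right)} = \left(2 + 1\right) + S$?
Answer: $0$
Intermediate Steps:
$P{\left(S \right)} = 3 + S$
$P{\left(-3 \right)} 25 \left(- 5 \cdot 6 \cdot 0\right) = \left(3 - 3\right) 25 \left(- 5 \cdot 6 \cdot 0\right) = 0 \cdot 25 \left(\left(-5\right) 0\right) = 0 \cdot 0 = 0$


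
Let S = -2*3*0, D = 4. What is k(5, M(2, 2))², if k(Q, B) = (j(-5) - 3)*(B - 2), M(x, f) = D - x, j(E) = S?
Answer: 0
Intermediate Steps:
S = 0 (S = -6*0 = 0)
j(E) = 0
M(x, f) = 4 - x
k(Q, B) = 6 - 3*B (k(Q, B) = (0 - 3)*(B - 2) = -3*(-2 + B) = 6 - 3*B)
k(5, M(2, 2))² = (6 - 3*(4 - 1*2))² = (6 - 3*(4 - 2))² = (6 - 3*2)² = (6 - 6)² = 0² = 0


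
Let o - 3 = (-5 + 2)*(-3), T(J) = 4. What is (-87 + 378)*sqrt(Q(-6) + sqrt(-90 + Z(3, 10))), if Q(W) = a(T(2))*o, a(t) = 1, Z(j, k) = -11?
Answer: 291*sqrt(12 + I*sqrt(101)) ≈ 1082.0 + 393.25*I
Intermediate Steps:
o = 12 (o = 3 + (-5 + 2)*(-3) = 3 - 3*(-3) = 3 + 9 = 12)
Q(W) = 12 (Q(W) = 1*12 = 12)
(-87 + 378)*sqrt(Q(-6) + sqrt(-90 + Z(3, 10))) = (-87 + 378)*sqrt(12 + sqrt(-90 - 11)) = 291*sqrt(12 + sqrt(-101)) = 291*sqrt(12 + I*sqrt(101))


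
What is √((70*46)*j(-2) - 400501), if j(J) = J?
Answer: I*√406941 ≈ 637.92*I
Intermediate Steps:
√((70*46)*j(-2) - 400501) = √((70*46)*(-2) - 400501) = √(3220*(-2) - 400501) = √(-6440 - 400501) = √(-406941) = I*√406941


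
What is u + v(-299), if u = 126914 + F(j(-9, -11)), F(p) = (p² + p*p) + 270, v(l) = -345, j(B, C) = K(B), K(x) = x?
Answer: 127001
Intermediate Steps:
j(B, C) = B
F(p) = 270 + 2*p² (F(p) = (p² + p²) + 270 = 2*p² + 270 = 270 + 2*p²)
u = 127346 (u = 126914 + (270 + 2*(-9)²) = 126914 + (270 + 2*81) = 126914 + (270 + 162) = 126914 + 432 = 127346)
u + v(-299) = 127346 - 345 = 127001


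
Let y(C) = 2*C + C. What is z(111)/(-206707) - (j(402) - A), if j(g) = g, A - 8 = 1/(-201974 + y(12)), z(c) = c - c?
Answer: -79563573/201938 ≈ -394.00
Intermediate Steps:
y(C) = 3*C
z(c) = 0
A = 1615503/201938 (A = 8 + 1/(-201974 + 3*12) = 8 + 1/(-201974 + 36) = 8 + 1/(-201938) = 8 - 1/201938 = 1615503/201938 ≈ 8.0000)
z(111)/(-206707) - (j(402) - A) = 0/(-206707) - (402 - 1*1615503/201938) = 0*(-1/206707) - (402 - 1615503/201938) = 0 - 1*79563573/201938 = 0 - 79563573/201938 = -79563573/201938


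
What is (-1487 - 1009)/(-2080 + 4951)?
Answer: -832/957 ≈ -0.86938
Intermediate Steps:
(-1487 - 1009)/(-2080 + 4951) = -2496/2871 = -2496*1/2871 = -832/957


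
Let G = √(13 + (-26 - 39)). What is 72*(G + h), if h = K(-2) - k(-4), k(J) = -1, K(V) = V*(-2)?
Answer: 360 + 144*I*√13 ≈ 360.0 + 519.2*I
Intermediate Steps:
G = 2*I*√13 (G = √(13 - 65) = √(-52) = 2*I*√13 ≈ 7.2111*I)
K(V) = -2*V
h = 5 (h = -2*(-2) - 1*(-1) = 4 + 1 = 5)
72*(G + h) = 72*(2*I*√13 + 5) = 72*(5 + 2*I*√13) = 360 + 144*I*√13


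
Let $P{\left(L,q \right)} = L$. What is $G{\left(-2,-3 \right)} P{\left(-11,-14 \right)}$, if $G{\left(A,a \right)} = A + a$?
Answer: $55$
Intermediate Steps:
$G{\left(-2,-3 \right)} P{\left(-11,-14 \right)} = \left(-2 - 3\right) \left(-11\right) = \left(-5\right) \left(-11\right) = 55$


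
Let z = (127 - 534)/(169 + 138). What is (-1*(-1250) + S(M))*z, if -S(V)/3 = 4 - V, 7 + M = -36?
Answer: -451363/307 ≈ -1470.2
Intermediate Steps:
M = -43 (M = -7 - 36 = -43)
z = -407/307 ≈ -1.3257
S(V) = -12 + 3*V (S(V) = -3*(4 - V) = -12 + 3*V)
(-1*(-1250) + S(M))*z = (-1*(-1250) + (-12 + 3*(-43)))*(-407/307) = (1250 + (-12 - 129))*(-407/307) = (1250 - 141)*(-407/307) = 1109*(-407/307) = -451363/307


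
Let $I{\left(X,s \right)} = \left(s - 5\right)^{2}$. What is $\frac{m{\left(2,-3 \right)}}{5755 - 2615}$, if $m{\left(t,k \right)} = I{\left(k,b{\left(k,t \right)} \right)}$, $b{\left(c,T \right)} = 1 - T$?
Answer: $\frac{9}{785} \approx 0.011465$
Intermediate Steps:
$I{\left(X,s \right)} = \left(-5 + s\right)^{2}$
$m{\left(t,k \right)} = \left(-4 - t\right)^{2}$ ($m{\left(t,k \right)} = \left(-5 - \left(-1 + t\right)\right)^{2} = \left(-4 - t\right)^{2}$)
$\frac{m{\left(2,-3 \right)}}{5755 - 2615} = \frac{\left(4 + 2\right)^{2}}{5755 - 2615} = \frac{6^{2}}{3140} = \frac{1}{3140} \cdot 36 = \frac{9}{785}$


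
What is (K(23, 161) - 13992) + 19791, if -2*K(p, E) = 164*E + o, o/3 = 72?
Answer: -7511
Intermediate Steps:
o = 216 (o = 3*72 = 216)
K(p, E) = -108 - 82*E (K(p, E) = -(164*E + 216)/2 = -(216 + 164*E)/2 = -108 - 82*E)
(K(23, 161) - 13992) + 19791 = ((-108 - 82*161) - 13992) + 19791 = ((-108 - 13202) - 13992) + 19791 = (-13310 - 13992) + 19791 = -27302 + 19791 = -7511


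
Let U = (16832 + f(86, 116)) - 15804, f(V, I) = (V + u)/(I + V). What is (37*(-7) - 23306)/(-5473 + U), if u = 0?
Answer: 793355/149634 ≈ 5.3020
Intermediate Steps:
f(V, I) = V/(I + V) (f(V, I) = (V + 0)/(I + V) = V/(I + V))
U = 103871/101 (U = (16832 + 86/(116 + 86)) - 15804 = (16832 + 86/202) - 15804 = (16832 + 86*(1/202)) - 15804 = (16832 + 43/101) - 15804 = 1700075/101 - 15804 = 103871/101 ≈ 1028.4)
(37*(-7) - 23306)/(-5473 + U) = (37*(-7) - 23306)/(-5473 + 103871/101) = (-259 - 23306)/(-448902/101) = -23565*(-101/448902) = 793355/149634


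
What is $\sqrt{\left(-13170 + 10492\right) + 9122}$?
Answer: $6 \sqrt{179} \approx 80.275$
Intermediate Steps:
$\sqrt{\left(-13170 + 10492\right) + 9122} = \sqrt{-2678 + 9122} = \sqrt{6444} = 6 \sqrt{179}$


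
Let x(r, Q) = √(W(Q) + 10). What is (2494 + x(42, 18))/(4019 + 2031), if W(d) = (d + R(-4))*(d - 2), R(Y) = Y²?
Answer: 1247/3025 + √554/6050 ≈ 0.41612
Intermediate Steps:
W(d) = (-2 + d)*(16 + d) (W(d) = (d + (-4)²)*(d - 2) = (d + 16)*(-2 + d) = (16 + d)*(-2 + d) = (-2 + d)*(16 + d))
x(r, Q) = √(-22 + Q² + 14*Q) (x(r, Q) = √((-32 + Q² + 14*Q) + 10) = √(-22 + Q² + 14*Q))
(2494 + x(42, 18))/(4019 + 2031) = (2494 + √(-22 + 18² + 14*18))/(4019 + 2031) = (2494 + √(-22 + 324 + 252))/6050 = (2494 + √554)*(1/6050) = 1247/3025 + √554/6050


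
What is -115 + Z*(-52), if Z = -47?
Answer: 2329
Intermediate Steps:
-115 + Z*(-52) = -115 - 47*(-52) = -115 + 2444 = 2329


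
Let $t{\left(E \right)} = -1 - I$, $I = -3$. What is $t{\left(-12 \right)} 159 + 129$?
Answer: $447$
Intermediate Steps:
$t{\left(E \right)} = 2$ ($t{\left(E \right)} = -1 - -3 = -1 + 3 = 2$)
$t{\left(-12 \right)} 159 + 129 = 2 \cdot 159 + 129 = 318 + 129 = 447$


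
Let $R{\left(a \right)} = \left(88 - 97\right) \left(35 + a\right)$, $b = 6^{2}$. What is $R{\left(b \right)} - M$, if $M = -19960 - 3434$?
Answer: $22755$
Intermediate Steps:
$M = -23394$ ($M = -19960 - 3434 = -23394$)
$b = 36$
$R{\left(a \right)} = -315 - 9 a$ ($R{\left(a \right)} = - 9 \left(35 + a\right) = -315 - 9 a$)
$R{\left(b \right)} - M = \left(-315 - 324\right) - -23394 = \left(-315 - 324\right) + 23394 = -639 + 23394 = 22755$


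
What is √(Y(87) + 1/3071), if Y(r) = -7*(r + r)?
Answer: 13*I*√67970443/3071 ≈ 34.9*I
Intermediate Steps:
Y(r) = -14*r
√(Y(87) + 1/3071) = √(-14*87 + 1/3071) = √(-1218 + 1/3071) = √(-3740477/3071) = 13*I*√67970443/3071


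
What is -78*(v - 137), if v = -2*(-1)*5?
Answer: 9906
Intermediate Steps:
v = 10 (v = 2*5 = 10)
-78*(v - 137) = -78*(10 - 137) = -78*(-127) = 9906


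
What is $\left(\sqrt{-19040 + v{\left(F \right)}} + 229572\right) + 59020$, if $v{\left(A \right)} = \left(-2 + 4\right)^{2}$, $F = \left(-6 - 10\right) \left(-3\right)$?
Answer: $288592 + 2 i \sqrt{4759} \approx 2.8859 \cdot 10^{5} + 137.97 i$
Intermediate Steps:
$F = 48$ ($F = \left(-16\right) \left(-3\right) = 48$)
$v{\left(A \right)} = 4$ ($v{\left(A \right)} = 2^{2} = 4$)
$\left(\sqrt{-19040 + v{\left(F \right)}} + 229572\right) + 59020 = \left(\sqrt{-19040 + 4} + 229572\right) + 59020 = \left(\sqrt{-19036} + 229572\right) + 59020 = \left(2 i \sqrt{4759} + 229572\right) + 59020 = \left(229572 + 2 i \sqrt{4759}\right) + 59020 = 288592 + 2 i \sqrt{4759}$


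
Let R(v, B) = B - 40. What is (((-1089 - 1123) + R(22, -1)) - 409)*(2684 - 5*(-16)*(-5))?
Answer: -6080008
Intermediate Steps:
R(v, B) = -40 + B
(((-1089 - 1123) + R(22, -1)) - 409)*(2684 - 5*(-16)*(-5)) = (((-1089 - 1123) + (-40 - 1)) - 409)*(2684 - 5*(-16)*(-5)) = ((-2212 - 41) - 409)*(2684 + 80*(-5)) = (-2253 - 409)*(2684 - 400) = -2662*2284 = -6080008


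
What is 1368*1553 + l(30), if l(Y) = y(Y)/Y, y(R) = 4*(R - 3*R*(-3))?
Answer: 2124544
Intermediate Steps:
y(R) = 40*R (y(R) = 4*(R + 9*R) = 4*(10*R) = 40*R)
l(Y) = 40 (l(Y) = (40*Y)/Y = 40)
1368*1553 + l(30) = 1368*1553 + 40 = 2124504 + 40 = 2124544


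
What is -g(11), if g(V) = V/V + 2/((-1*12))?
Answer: -⅚ ≈ -0.83333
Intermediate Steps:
g(V) = ⅚ (g(V) = 1 + 2/(-12) = 1 + 2*(-1/12) = 1 - ⅙ = ⅚)
-g(11) = -1*⅚ = -⅚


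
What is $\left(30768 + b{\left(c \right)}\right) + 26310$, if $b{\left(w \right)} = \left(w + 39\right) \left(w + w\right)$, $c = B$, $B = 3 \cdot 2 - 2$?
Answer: $57422$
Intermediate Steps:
$B = 4$ ($B = 6 - 2 = 4$)
$c = 4$
$b{\left(w \right)} = 2 w \left(39 + w\right)$ ($b{\left(w \right)} = \left(39 + w\right) 2 w = 2 w \left(39 + w\right)$)
$\left(30768 + b{\left(c \right)}\right) + 26310 = \left(30768 + 2 \cdot 4 \left(39 + 4\right)\right) + 26310 = \left(30768 + 2 \cdot 4 \cdot 43\right) + 26310 = \left(30768 + 344\right) + 26310 = 31112 + 26310 = 57422$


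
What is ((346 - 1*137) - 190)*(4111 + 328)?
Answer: 84341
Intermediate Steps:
((346 - 1*137) - 190)*(4111 + 328) = ((346 - 137) - 190)*4439 = (209 - 190)*4439 = 19*4439 = 84341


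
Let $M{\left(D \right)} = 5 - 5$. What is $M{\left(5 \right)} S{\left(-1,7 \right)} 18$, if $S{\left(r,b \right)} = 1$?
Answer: $0$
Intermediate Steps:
$M{\left(D \right)} = 0$ ($M{\left(D \right)} = 5 - 5 = 0$)
$M{\left(5 \right)} S{\left(-1,7 \right)} 18 = 0 \cdot 1 \cdot 18 = 0 \cdot 18 = 0$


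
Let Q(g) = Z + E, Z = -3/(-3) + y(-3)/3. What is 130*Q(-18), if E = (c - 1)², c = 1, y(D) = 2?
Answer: 650/3 ≈ 216.67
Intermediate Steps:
E = 0 (E = (1 - 1)² = 0² = 0)
Z = 5/3 (Z = -3/(-3) + 2/3 = -3*(-⅓) + 2*(⅓) = 1 + ⅔ = 5/3 ≈ 1.6667)
Q(g) = 5/3 (Q(g) = 5/3 + 0 = 5/3)
130*Q(-18) = 130*(5/3) = 650/3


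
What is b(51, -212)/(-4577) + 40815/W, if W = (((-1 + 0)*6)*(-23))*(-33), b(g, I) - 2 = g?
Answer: -903631/100694 ≈ -8.9740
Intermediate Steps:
b(g, I) = 2 + g
W = -4554 (W = (-1*6*(-23))*(-33) = -6*(-23)*(-33) = 138*(-33) = -4554)
b(51, -212)/(-4577) + 40815/W = (2 + 51)/(-4577) + 40815/(-4554) = 53*(-1/4577) + 40815*(-1/4554) = -53/4577 - 4535/506 = -903631/100694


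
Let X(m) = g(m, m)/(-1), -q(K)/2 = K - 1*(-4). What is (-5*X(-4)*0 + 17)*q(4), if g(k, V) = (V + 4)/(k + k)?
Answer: -272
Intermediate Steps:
g(k, V) = (4 + V)/(2*k) (g(k, V) = (4 + V)/((2*k)) = (4 + V)*(1/(2*k)) = (4 + V)/(2*k))
q(K) = -8 - 2*K (q(K) = -2*(K - 1*(-4)) = -2*(K + 4) = -2*(4 + K) = -8 - 2*K)
X(m) = -(4 + m)/(2*m) (X(m) = ((4 + m)/(2*m))/(-1) = ((4 + m)/(2*m))*(-1) = -(4 + m)/(2*m))
(-5*X(-4)*0 + 17)*q(4) = (-5*(-4 - 1*(-4))/(2*(-4))*0 + 17)*(-8 - 2*4) = (-5*(-1)*(-4 + 4)/(2*4)*0 + 17)*(-8 - 8) = (-5*(-1)*0/(2*4)*0 + 17)*(-16) = (-5*0*0 + 17)*(-16) = (0*0 + 17)*(-16) = (0 + 17)*(-16) = 17*(-16) = -272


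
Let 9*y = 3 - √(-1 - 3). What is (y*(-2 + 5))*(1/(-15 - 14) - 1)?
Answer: -30/29 + 20*I/29 ≈ -1.0345 + 0.68966*I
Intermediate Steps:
y = ⅓ - 2*I/9 (y = (3 - √(-1 - 3))/9 = (3 - √(-4))/9 = (3 - 2*I)/9 = ⅓ - 2*I/9 ≈ 0.33333 - 0.22222*I)
(y*(-2 + 5))*(1/(-15 - 14) - 1) = ((⅓ - 2*I/9)*(-2 + 5))*(1/(-15 - 14) - 1) = ((⅓ - 2*I/9)*3)*(1/(-29) - 1) = (1 - 2*I/3)*(-1/29 - 1) = (1 - 2*I/3)*(-30/29) = -30/29 + 20*I/29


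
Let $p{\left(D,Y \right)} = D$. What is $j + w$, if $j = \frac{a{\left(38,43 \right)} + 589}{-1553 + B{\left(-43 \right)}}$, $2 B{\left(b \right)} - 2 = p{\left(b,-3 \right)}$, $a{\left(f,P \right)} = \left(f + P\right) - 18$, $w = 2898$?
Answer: $\frac{9118702}{3147} \approx 2897.6$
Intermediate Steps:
$a{\left(f,P \right)} = -18 + P + f$ ($a{\left(f,P \right)} = \left(P + f\right) - 18 = -18 + P + f$)
$B{\left(b \right)} = 1 + \frac{b}{2}$
$j = - \frac{1304}{3147}$ ($j = \frac{\left(-18 + 43 + 38\right) + 589}{-1553 + \left(1 + \frac{1}{2} \left(-43\right)\right)} = \frac{63 + 589}{-1553 + \left(1 - \frac{43}{2}\right)} = \frac{652}{-1553 - \frac{41}{2}} = \frac{652}{- \frac{3147}{2}} = 652 \left(- \frac{2}{3147}\right) = - \frac{1304}{3147} \approx -0.41436$)
$j + w = - \frac{1304}{3147} + 2898 = \frac{9118702}{3147}$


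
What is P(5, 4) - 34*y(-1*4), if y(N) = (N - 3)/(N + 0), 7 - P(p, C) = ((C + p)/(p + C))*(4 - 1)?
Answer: -111/2 ≈ -55.500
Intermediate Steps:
P(p, C) = 4 (P(p, C) = 7 - (C + p)/(p + C)*(4 - 1) = 7 - (C + p)/(C + p)*3 = 7 - 3 = 4)
y(N) = (-3 + N)/N
P(5, 4) - 34*y(-1*4) = 4 - 34*(-3 - 1*4)/((-1*4)) = 4 - 34*(-3 - 4)/(-4) = 4 - (-17)*(-7)/2 = 4 - 34*7/4 = 4 - 119/2 = -111/2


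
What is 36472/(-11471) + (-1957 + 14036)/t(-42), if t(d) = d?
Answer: -140090033/481782 ≈ -290.77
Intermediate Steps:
36472/(-11471) + (-1957 + 14036)/t(-42) = 36472/(-11471) + (-1957 + 14036)/(-42) = 36472*(-1/11471) + 12079*(-1/42) = -36472/11471 - 12079/42 = -140090033/481782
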